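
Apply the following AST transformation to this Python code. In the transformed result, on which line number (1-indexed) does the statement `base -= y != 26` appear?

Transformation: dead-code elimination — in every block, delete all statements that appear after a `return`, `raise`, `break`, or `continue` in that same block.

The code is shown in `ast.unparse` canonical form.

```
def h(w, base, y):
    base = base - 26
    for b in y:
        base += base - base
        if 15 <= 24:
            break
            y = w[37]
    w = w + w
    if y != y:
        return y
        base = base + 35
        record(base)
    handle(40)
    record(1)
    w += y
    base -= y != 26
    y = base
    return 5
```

Transformed code:
def h(w, base, y):
    base = base - 26
    for b in y:
        base += base - base
        if 15 <= 24:
            break
    w = w + w
    if y != y:
        return y
    handle(40)
    record(1)
    w += y
    base -= y != 26
    y = base
    return 5

13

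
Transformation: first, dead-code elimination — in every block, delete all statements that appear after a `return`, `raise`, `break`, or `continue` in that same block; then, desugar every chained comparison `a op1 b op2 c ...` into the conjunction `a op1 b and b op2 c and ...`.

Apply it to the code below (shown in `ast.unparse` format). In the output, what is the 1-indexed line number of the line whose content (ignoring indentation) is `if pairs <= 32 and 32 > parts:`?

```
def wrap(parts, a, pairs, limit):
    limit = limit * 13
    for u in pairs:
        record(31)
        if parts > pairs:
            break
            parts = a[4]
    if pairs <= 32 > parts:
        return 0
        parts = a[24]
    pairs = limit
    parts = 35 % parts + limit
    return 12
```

Transformed code:
def wrap(parts, a, pairs, limit):
    limit = limit * 13
    for u in pairs:
        record(31)
        if parts > pairs:
            break
    if pairs <= 32 and 32 > parts:
        return 0
    pairs = limit
    parts = 35 % parts + limit
    return 12

7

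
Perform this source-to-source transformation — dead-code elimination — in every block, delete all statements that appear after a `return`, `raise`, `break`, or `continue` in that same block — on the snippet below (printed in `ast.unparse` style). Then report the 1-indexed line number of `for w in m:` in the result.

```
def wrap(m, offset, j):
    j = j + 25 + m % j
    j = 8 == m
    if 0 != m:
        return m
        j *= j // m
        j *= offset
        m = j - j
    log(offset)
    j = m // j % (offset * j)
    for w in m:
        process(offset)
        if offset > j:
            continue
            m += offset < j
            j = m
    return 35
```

8

Transformed code:
def wrap(m, offset, j):
    j = j + 25 + m % j
    j = 8 == m
    if 0 != m:
        return m
    log(offset)
    j = m // j % (offset * j)
    for w in m:
        process(offset)
        if offset > j:
            continue
    return 35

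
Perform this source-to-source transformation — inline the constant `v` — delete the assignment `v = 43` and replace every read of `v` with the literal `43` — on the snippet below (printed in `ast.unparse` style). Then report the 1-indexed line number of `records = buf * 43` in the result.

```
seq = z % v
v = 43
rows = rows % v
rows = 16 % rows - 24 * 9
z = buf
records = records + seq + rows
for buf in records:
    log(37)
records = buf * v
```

Transformed code:
seq = z % 43
rows = rows % 43
rows = 16 % rows - 24 * 9
z = buf
records = records + seq + rows
for buf in records:
    log(37)
records = buf * 43

8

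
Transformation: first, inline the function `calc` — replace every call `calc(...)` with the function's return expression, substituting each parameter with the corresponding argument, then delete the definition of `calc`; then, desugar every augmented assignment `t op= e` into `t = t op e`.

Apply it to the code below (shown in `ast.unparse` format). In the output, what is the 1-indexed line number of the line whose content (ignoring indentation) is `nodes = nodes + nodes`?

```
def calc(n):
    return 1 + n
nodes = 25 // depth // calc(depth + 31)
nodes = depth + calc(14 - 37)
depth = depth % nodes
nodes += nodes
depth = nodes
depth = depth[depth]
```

Transformed code:
nodes = 25 // depth // (1 + (depth + 31))
nodes = depth + (1 + (14 - 37))
depth = depth % nodes
nodes = nodes + nodes
depth = nodes
depth = depth[depth]

4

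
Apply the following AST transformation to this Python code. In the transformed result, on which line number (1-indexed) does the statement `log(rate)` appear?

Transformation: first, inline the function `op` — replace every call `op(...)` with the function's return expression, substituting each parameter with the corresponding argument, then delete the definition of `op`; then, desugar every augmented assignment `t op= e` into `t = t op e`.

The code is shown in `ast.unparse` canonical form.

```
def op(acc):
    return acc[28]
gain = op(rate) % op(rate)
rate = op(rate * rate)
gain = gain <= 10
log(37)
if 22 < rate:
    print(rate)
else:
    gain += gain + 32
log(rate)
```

9

Transformed code:
gain = rate[28] % rate[28]
rate = (rate * rate)[28]
gain = gain <= 10
log(37)
if 22 < rate:
    print(rate)
else:
    gain = gain + (gain + 32)
log(rate)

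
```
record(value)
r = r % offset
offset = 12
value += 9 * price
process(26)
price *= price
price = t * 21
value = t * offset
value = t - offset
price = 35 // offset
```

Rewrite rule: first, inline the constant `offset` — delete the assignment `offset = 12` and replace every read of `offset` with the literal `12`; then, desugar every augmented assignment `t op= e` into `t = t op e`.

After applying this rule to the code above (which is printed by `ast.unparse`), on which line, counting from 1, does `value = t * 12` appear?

7

Transformed code:
record(value)
r = r % 12
value = value + 9 * price
process(26)
price = price * price
price = t * 21
value = t * 12
value = t - 12
price = 35 // 12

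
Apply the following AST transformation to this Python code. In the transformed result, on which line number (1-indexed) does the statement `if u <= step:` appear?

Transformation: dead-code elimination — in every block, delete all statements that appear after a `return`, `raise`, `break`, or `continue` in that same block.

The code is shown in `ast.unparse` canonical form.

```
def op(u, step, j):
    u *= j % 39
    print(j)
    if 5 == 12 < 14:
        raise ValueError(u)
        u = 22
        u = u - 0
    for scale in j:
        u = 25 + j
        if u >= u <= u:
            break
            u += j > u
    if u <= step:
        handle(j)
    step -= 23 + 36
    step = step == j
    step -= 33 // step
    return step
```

10

Transformed code:
def op(u, step, j):
    u *= j % 39
    print(j)
    if 5 == 12 < 14:
        raise ValueError(u)
    for scale in j:
        u = 25 + j
        if u >= u <= u:
            break
    if u <= step:
        handle(j)
    step -= 23 + 36
    step = step == j
    step -= 33 // step
    return step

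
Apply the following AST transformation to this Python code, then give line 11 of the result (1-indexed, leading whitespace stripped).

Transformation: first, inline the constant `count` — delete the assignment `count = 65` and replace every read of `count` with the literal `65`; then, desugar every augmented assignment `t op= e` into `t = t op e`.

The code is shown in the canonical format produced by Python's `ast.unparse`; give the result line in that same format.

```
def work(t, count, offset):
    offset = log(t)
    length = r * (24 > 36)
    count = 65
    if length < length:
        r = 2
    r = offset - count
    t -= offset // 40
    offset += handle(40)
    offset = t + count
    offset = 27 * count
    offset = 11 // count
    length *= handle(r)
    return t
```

offset = 11 // 65

Transformed code:
def work(t, count, offset):
    offset = log(t)
    length = r * (24 > 36)
    if length < length:
        r = 2
    r = offset - 65
    t = t - offset // 40
    offset = offset + handle(40)
    offset = t + 65
    offset = 27 * 65
    offset = 11 // 65
    length = length * handle(r)
    return t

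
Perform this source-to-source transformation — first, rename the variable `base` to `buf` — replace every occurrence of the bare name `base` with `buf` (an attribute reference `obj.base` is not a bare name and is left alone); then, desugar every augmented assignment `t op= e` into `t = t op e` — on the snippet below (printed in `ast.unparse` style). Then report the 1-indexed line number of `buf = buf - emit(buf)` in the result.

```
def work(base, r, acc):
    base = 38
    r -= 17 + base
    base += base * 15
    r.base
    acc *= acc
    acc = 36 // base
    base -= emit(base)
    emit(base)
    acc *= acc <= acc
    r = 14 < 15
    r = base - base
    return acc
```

Transformed code:
def work(buf, r, acc):
    buf = 38
    r = r - (17 + buf)
    buf = buf + buf * 15
    r.base
    acc = acc * acc
    acc = 36 // buf
    buf = buf - emit(buf)
    emit(buf)
    acc = acc * (acc <= acc)
    r = 14 < 15
    r = buf - buf
    return acc

8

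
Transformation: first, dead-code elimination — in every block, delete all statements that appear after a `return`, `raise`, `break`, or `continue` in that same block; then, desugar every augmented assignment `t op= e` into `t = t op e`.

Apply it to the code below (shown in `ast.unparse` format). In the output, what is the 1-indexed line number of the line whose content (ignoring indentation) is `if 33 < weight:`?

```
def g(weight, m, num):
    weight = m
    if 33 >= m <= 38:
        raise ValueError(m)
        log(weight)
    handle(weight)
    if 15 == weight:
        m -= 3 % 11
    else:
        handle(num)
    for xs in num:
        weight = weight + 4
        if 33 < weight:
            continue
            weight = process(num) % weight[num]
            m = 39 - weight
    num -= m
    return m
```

Transformed code:
def g(weight, m, num):
    weight = m
    if 33 >= m <= 38:
        raise ValueError(m)
    handle(weight)
    if 15 == weight:
        m = m - 3 % 11
    else:
        handle(num)
    for xs in num:
        weight = weight + 4
        if 33 < weight:
            continue
    num = num - m
    return m

12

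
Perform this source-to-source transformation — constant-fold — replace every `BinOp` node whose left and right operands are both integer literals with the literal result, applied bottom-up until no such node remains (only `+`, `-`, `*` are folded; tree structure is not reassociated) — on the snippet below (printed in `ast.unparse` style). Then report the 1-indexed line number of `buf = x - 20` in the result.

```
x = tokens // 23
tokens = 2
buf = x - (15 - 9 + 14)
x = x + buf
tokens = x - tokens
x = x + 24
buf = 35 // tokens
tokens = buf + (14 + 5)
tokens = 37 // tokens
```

3

Transformed code:
x = tokens // 23
tokens = 2
buf = x - 20
x = x + buf
tokens = x - tokens
x = x + 24
buf = 35 // tokens
tokens = buf + 19
tokens = 37 // tokens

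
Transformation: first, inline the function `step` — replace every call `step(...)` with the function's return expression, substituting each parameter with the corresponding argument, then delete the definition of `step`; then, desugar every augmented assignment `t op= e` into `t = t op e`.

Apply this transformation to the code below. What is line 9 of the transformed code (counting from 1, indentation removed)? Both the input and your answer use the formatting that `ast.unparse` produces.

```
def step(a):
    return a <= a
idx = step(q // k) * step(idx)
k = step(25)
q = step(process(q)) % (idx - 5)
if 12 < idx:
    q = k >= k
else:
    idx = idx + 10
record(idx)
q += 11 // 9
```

q = q + 11 // 9

Transformed code:
idx = (q // k <= q // k) * (idx <= idx)
k = 25 <= 25
q = (process(q) <= process(q)) % (idx - 5)
if 12 < idx:
    q = k >= k
else:
    idx = idx + 10
record(idx)
q = q + 11 // 9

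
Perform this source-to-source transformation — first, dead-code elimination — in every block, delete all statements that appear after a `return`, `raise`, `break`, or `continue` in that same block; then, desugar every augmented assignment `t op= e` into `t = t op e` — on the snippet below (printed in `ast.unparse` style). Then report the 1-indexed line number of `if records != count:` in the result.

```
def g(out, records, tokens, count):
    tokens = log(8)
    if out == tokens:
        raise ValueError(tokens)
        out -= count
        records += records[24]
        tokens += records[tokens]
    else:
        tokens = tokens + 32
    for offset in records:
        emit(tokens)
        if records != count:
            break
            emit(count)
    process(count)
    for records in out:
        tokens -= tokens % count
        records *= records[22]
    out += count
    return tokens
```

9

Transformed code:
def g(out, records, tokens, count):
    tokens = log(8)
    if out == tokens:
        raise ValueError(tokens)
    else:
        tokens = tokens + 32
    for offset in records:
        emit(tokens)
        if records != count:
            break
    process(count)
    for records in out:
        tokens = tokens - tokens % count
        records = records * records[22]
    out = out + count
    return tokens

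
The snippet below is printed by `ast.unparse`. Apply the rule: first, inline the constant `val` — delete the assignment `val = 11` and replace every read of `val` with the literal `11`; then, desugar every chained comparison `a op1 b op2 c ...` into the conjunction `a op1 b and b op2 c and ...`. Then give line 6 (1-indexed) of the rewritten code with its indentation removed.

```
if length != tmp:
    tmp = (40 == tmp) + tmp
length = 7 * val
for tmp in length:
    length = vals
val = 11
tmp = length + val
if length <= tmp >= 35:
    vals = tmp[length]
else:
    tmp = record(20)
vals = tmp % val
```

Transformed code:
if length != tmp:
    tmp = (40 == tmp) + tmp
length = 7 * 11
for tmp in length:
    length = vals
tmp = length + 11
if length <= tmp and tmp >= 35:
    vals = tmp[length]
else:
    tmp = record(20)
vals = tmp % 11

tmp = length + 11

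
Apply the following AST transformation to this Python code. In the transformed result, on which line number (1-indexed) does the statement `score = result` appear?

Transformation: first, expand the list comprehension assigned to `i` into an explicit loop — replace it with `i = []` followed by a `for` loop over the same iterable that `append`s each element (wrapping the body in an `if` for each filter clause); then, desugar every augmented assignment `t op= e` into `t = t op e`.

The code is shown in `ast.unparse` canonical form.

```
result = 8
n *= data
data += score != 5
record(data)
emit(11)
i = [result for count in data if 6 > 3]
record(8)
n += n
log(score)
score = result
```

Transformed code:
result = 8
n = n * data
data = data + (score != 5)
record(data)
emit(11)
i = []
for count in data:
    if 6 > 3:
        i.append(result)
record(8)
n = n + n
log(score)
score = result

13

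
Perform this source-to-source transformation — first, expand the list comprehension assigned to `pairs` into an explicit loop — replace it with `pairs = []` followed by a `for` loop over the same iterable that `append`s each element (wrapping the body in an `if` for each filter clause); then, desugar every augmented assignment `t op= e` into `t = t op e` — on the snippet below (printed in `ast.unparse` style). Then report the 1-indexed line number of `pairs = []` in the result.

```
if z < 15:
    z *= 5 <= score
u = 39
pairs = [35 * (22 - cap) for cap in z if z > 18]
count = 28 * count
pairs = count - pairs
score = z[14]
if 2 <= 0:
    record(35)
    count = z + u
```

Transformed code:
if z < 15:
    z = z * (5 <= score)
u = 39
pairs = []
for cap in z:
    if z > 18:
        pairs.append(35 * (22 - cap))
count = 28 * count
pairs = count - pairs
score = z[14]
if 2 <= 0:
    record(35)
    count = z + u

4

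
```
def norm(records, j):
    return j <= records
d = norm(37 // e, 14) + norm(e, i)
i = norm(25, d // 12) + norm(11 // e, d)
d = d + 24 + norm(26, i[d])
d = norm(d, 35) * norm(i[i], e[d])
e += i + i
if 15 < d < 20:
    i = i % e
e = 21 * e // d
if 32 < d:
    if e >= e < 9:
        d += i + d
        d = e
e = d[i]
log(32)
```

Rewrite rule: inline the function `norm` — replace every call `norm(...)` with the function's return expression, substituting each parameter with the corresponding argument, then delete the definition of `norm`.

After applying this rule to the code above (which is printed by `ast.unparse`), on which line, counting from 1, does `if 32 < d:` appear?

9

Transformed code:
d = (14 <= 37 // e) + (i <= e)
i = (d // 12 <= 25) + (d <= 11 // e)
d = d + 24 + (i[d] <= 26)
d = (35 <= d) * (e[d] <= i[i])
e += i + i
if 15 < d < 20:
    i = i % e
e = 21 * e // d
if 32 < d:
    if e >= e < 9:
        d += i + d
        d = e
e = d[i]
log(32)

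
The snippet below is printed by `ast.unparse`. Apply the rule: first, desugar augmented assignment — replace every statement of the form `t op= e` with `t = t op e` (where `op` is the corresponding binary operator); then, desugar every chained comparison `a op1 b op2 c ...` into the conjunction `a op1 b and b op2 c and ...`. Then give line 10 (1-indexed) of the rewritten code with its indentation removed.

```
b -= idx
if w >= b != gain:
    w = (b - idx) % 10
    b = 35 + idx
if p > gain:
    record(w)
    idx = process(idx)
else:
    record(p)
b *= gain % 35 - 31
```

Transformed code:
b = b - idx
if w >= b and b != gain:
    w = (b - idx) % 10
    b = 35 + idx
if p > gain:
    record(w)
    idx = process(idx)
else:
    record(p)
b = b * (gain % 35 - 31)

b = b * (gain % 35 - 31)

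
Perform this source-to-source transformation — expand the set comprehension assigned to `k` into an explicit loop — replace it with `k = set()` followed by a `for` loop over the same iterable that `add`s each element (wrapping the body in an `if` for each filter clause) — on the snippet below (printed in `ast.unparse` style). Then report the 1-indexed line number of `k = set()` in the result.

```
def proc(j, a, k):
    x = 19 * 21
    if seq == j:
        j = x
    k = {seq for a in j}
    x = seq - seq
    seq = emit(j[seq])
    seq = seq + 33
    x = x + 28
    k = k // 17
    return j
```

5

Transformed code:
def proc(j, a, k):
    x = 19 * 21
    if seq == j:
        j = x
    k = set()
    for a in j:
        k.add(seq)
    x = seq - seq
    seq = emit(j[seq])
    seq = seq + 33
    x = x + 28
    k = k // 17
    return j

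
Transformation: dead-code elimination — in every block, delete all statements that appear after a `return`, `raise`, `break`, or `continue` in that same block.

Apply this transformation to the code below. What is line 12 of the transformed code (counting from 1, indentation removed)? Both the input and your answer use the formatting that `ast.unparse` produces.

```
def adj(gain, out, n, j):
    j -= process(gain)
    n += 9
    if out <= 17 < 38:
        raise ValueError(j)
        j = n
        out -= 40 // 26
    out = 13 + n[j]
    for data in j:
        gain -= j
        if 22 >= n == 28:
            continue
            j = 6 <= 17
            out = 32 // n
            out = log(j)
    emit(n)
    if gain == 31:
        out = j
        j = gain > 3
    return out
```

Transformed code:
def adj(gain, out, n, j):
    j -= process(gain)
    n += 9
    if out <= 17 < 38:
        raise ValueError(j)
    out = 13 + n[j]
    for data in j:
        gain -= j
        if 22 >= n == 28:
            continue
    emit(n)
    if gain == 31:
        out = j
        j = gain > 3
    return out

if gain == 31:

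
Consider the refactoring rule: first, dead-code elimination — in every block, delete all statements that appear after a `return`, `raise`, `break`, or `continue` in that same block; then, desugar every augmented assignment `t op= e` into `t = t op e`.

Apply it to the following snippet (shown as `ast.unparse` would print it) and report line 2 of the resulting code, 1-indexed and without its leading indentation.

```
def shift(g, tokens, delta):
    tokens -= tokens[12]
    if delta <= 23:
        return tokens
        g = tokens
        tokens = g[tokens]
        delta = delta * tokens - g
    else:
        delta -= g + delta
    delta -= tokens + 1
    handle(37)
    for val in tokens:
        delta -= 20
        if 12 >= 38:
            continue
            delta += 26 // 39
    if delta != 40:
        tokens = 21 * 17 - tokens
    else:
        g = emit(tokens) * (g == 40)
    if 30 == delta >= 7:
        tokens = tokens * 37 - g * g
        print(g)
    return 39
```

tokens = tokens - tokens[12]

Transformed code:
def shift(g, tokens, delta):
    tokens = tokens - tokens[12]
    if delta <= 23:
        return tokens
    else:
        delta = delta - (g + delta)
    delta = delta - (tokens + 1)
    handle(37)
    for val in tokens:
        delta = delta - 20
        if 12 >= 38:
            continue
    if delta != 40:
        tokens = 21 * 17 - tokens
    else:
        g = emit(tokens) * (g == 40)
    if 30 == delta >= 7:
        tokens = tokens * 37 - g * g
        print(g)
    return 39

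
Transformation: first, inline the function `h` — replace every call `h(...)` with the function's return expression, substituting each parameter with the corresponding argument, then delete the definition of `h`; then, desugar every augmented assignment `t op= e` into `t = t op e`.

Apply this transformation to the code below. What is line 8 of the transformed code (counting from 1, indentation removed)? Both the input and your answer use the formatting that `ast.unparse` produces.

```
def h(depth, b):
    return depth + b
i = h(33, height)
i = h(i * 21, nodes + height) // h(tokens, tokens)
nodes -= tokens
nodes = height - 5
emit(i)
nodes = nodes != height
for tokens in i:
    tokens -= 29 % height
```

Transformed code:
i = 33 + height
i = (i * 21 + (nodes + height)) // (tokens + tokens)
nodes = nodes - tokens
nodes = height - 5
emit(i)
nodes = nodes != height
for tokens in i:
    tokens = tokens - 29 % height

tokens = tokens - 29 % height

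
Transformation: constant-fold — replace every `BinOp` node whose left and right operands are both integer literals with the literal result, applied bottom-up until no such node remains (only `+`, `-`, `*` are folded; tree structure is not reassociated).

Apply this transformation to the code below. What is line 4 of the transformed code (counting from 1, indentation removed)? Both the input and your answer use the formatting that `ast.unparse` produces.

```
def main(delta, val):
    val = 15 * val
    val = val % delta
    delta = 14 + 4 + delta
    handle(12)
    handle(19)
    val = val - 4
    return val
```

Transformed code:
def main(delta, val):
    val = 15 * val
    val = val % delta
    delta = 18 + delta
    handle(12)
    handle(19)
    val = val - 4
    return val

delta = 18 + delta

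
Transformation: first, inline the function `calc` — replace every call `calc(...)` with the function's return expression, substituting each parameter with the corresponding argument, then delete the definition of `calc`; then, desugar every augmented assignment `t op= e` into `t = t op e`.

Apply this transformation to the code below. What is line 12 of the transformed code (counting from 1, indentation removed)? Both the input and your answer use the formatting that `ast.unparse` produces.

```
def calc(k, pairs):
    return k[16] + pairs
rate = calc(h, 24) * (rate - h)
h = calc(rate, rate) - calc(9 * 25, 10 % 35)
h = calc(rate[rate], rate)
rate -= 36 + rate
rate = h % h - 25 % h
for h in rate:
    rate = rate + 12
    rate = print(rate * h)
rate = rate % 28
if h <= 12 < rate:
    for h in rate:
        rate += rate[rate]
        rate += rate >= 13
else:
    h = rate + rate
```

rate = rate + rate[rate]

Transformed code:
rate = (h[16] + 24) * (rate - h)
h = rate[16] + rate - ((9 * 25)[16] + 10 % 35)
h = rate[rate][16] + rate
rate = rate - (36 + rate)
rate = h % h - 25 % h
for h in rate:
    rate = rate + 12
    rate = print(rate * h)
rate = rate % 28
if h <= 12 < rate:
    for h in rate:
        rate = rate + rate[rate]
        rate = rate + (rate >= 13)
else:
    h = rate + rate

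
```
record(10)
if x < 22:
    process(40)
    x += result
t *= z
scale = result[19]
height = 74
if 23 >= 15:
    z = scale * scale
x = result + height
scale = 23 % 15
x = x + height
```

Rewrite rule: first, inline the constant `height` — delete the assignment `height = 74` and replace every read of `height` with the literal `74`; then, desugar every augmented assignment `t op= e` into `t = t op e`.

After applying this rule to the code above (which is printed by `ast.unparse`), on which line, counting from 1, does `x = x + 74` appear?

11

Transformed code:
record(10)
if x < 22:
    process(40)
    x = x + result
t = t * z
scale = result[19]
if 23 >= 15:
    z = scale * scale
x = result + 74
scale = 23 % 15
x = x + 74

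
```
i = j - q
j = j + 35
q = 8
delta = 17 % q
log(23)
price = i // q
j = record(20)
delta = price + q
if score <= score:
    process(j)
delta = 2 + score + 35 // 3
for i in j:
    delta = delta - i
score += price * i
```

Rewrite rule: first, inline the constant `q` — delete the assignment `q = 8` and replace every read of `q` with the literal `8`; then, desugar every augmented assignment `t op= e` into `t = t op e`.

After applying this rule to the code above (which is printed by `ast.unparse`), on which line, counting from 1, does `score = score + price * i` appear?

13

Transformed code:
i = j - 8
j = j + 35
delta = 17 % 8
log(23)
price = i // 8
j = record(20)
delta = price + 8
if score <= score:
    process(j)
delta = 2 + score + 35 // 3
for i in j:
    delta = delta - i
score = score + price * i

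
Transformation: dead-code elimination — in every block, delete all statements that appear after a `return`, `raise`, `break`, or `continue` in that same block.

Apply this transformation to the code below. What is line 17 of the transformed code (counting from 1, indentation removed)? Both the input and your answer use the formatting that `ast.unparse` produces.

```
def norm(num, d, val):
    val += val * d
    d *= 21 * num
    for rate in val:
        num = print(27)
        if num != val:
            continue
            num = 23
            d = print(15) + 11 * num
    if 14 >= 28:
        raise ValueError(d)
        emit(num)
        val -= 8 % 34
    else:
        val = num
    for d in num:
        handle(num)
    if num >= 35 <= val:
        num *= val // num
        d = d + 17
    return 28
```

return 28

Transformed code:
def norm(num, d, val):
    val += val * d
    d *= 21 * num
    for rate in val:
        num = print(27)
        if num != val:
            continue
    if 14 >= 28:
        raise ValueError(d)
    else:
        val = num
    for d in num:
        handle(num)
    if num >= 35 <= val:
        num *= val // num
        d = d + 17
    return 28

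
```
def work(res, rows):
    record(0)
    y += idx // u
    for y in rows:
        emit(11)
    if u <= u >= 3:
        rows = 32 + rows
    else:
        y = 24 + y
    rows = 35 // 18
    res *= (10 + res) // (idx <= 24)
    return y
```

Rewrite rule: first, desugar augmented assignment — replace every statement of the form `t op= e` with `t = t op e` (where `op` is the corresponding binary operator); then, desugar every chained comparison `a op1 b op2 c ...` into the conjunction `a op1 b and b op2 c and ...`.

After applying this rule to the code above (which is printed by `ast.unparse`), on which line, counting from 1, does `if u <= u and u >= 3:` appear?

6

Transformed code:
def work(res, rows):
    record(0)
    y = y + idx // u
    for y in rows:
        emit(11)
    if u <= u and u >= 3:
        rows = 32 + rows
    else:
        y = 24 + y
    rows = 35 // 18
    res = res * ((10 + res) // (idx <= 24))
    return y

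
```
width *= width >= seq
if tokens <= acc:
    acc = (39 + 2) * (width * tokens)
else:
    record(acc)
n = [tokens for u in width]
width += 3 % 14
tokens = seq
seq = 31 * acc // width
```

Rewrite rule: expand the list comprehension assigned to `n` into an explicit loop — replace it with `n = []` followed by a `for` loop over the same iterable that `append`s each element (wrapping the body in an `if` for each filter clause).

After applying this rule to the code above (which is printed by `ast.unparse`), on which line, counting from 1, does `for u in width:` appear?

7

Transformed code:
width *= width >= seq
if tokens <= acc:
    acc = (39 + 2) * (width * tokens)
else:
    record(acc)
n = []
for u in width:
    n.append(tokens)
width += 3 % 14
tokens = seq
seq = 31 * acc // width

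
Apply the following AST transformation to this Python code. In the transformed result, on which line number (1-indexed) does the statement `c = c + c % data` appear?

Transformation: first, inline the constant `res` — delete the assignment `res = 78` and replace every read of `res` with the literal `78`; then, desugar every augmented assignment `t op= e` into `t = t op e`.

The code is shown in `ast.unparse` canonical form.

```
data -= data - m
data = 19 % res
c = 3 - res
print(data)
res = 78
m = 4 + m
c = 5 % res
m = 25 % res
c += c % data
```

8

Transformed code:
data = data - (data - m)
data = 19 % 78
c = 3 - 78
print(data)
m = 4 + m
c = 5 % 78
m = 25 % 78
c = c + c % data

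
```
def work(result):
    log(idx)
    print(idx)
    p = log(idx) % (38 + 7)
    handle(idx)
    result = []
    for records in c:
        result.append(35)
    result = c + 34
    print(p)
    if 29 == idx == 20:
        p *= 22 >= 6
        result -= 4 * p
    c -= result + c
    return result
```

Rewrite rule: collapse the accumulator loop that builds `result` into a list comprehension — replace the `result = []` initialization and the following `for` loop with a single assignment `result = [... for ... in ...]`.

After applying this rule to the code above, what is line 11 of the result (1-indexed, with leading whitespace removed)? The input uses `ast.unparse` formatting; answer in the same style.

Transformed code:
def work(result):
    log(idx)
    print(idx)
    p = log(idx) % (38 + 7)
    handle(idx)
    result = [35 for records in c]
    result = c + 34
    print(p)
    if 29 == idx == 20:
        p *= 22 >= 6
        result -= 4 * p
    c -= result + c
    return result

result -= 4 * p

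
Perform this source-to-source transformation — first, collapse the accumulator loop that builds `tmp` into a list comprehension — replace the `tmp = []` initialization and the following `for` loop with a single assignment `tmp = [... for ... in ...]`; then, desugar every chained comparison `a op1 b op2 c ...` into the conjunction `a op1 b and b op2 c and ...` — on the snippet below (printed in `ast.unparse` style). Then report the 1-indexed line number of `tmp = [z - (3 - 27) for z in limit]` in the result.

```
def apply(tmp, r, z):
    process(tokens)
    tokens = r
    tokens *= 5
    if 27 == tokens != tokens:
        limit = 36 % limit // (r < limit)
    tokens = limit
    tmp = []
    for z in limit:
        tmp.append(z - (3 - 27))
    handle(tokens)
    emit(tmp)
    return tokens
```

Transformed code:
def apply(tmp, r, z):
    process(tokens)
    tokens = r
    tokens *= 5
    if 27 == tokens and tokens != tokens:
        limit = 36 % limit // (r < limit)
    tokens = limit
    tmp = [z - (3 - 27) for z in limit]
    handle(tokens)
    emit(tmp)
    return tokens

8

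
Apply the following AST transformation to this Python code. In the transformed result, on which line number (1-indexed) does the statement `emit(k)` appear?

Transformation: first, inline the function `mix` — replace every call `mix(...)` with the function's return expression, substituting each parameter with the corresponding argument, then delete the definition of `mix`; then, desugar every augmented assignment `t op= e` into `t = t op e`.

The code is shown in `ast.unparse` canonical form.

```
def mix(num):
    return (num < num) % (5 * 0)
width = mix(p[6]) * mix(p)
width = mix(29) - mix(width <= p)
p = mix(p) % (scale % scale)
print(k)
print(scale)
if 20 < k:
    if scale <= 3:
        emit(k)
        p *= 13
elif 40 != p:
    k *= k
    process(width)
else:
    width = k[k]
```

Transformed code:
width = (p[6] < p[6]) % (5 * 0) * ((p < p) % (5 * 0))
width = (29 < 29) % (5 * 0) - ((width <= p) < (width <= p)) % (5 * 0)
p = (p < p) % (5 * 0) % (scale % scale)
print(k)
print(scale)
if 20 < k:
    if scale <= 3:
        emit(k)
        p = p * 13
elif 40 != p:
    k = k * k
    process(width)
else:
    width = k[k]

8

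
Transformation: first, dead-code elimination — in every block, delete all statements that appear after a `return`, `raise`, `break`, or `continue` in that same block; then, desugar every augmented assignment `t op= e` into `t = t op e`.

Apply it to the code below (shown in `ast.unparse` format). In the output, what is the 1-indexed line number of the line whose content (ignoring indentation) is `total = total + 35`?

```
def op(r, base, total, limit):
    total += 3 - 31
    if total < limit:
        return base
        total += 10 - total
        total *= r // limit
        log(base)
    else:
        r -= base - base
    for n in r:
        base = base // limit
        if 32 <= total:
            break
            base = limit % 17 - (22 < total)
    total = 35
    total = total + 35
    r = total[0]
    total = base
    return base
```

12

Transformed code:
def op(r, base, total, limit):
    total = total + (3 - 31)
    if total < limit:
        return base
    else:
        r = r - (base - base)
    for n in r:
        base = base // limit
        if 32 <= total:
            break
    total = 35
    total = total + 35
    r = total[0]
    total = base
    return base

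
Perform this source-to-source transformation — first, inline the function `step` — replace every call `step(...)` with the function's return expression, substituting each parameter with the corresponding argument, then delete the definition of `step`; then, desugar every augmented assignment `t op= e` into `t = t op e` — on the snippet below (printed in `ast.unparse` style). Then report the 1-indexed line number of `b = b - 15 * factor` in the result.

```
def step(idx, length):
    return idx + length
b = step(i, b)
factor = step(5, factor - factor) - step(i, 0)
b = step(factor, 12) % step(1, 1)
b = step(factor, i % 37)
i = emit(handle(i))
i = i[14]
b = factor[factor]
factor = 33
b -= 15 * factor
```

9

Transformed code:
b = i + b
factor = 5 + (factor - factor) - (i + 0)
b = (factor + 12) % (1 + 1)
b = factor + i % 37
i = emit(handle(i))
i = i[14]
b = factor[factor]
factor = 33
b = b - 15 * factor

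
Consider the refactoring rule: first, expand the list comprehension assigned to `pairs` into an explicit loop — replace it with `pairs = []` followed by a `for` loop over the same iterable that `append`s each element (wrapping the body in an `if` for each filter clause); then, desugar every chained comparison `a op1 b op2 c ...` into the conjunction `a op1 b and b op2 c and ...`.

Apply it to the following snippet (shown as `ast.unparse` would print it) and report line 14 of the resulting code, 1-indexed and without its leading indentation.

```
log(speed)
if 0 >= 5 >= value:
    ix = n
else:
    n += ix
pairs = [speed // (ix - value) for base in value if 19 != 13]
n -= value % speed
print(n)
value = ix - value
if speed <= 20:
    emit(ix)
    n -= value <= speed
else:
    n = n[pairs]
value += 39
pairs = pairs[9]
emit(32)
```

emit(ix)

Transformed code:
log(speed)
if 0 >= 5 and 5 >= value:
    ix = n
else:
    n += ix
pairs = []
for base in value:
    if 19 != 13:
        pairs.append(speed // (ix - value))
n -= value % speed
print(n)
value = ix - value
if speed <= 20:
    emit(ix)
    n -= value <= speed
else:
    n = n[pairs]
value += 39
pairs = pairs[9]
emit(32)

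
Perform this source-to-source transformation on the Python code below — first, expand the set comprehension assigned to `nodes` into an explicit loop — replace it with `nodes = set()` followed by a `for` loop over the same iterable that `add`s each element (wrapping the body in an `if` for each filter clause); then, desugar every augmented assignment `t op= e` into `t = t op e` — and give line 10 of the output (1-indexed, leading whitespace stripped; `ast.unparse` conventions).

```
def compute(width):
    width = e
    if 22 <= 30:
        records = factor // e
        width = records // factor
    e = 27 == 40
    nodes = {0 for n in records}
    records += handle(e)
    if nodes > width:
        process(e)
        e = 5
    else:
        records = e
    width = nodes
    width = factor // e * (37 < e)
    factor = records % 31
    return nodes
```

records = records + handle(e)

Transformed code:
def compute(width):
    width = e
    if 22 <= 30:
        records = factor // e
        width = records // factor
    e = 27 == 40
    nodes = set()
    for n in records:
        nodes.add(0)
    records = records + handle(e)
    if nodes > width:
        process(e)
        e = 5
    else:
        records = e
    width = nodes
    width = factor // e * (37 < e)
    factor = records % 31
    return nodes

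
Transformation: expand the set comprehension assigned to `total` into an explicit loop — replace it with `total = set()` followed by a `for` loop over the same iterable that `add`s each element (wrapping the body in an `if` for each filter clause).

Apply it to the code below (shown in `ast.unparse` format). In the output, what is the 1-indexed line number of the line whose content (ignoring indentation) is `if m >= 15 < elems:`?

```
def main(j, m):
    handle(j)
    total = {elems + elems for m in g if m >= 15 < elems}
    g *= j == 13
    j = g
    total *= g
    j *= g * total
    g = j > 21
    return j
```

Transformed code:
def main(j, m):
    handle(j)
    total = set()
    for m in g:
        if m >= 15 < elems:
            total.add(elems + elems)
    g *= j == 13
    j = g
    total *= g
    j *= g * total
    g = j > 21
    return j

5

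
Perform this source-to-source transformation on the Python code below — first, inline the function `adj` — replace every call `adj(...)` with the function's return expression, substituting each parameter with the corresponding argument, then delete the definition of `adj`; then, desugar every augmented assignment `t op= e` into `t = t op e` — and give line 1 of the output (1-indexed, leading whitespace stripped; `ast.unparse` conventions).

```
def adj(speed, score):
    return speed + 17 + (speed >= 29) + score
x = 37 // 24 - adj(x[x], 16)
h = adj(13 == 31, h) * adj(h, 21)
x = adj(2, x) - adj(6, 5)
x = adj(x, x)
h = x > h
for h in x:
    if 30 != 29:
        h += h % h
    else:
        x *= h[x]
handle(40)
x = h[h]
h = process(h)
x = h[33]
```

Transformed code:
x = 37 // 24 - (x[x] + 17 + (x[x] >= 29) + 16)
h = ((13 == 31) + 17 + ((13 == 31) >= 29) + h) * (h + 17 + (h >= 29) + 21)
x = 2 + 17 + (2 >= 29) + x - (6 + 17 + (6 >= 29) + 5)
x = x + 17 + (x >= 29) + x
h = x > h
for h in x:
    if 30 != 29:
        h = h + h % h
    else:
        x = x * h[x]
handle(40)
x = h[h]
h = process(h)
x = h[33]

x = 37 // 24 - (x[x] + 17 + (x[x] >= 29) + 16)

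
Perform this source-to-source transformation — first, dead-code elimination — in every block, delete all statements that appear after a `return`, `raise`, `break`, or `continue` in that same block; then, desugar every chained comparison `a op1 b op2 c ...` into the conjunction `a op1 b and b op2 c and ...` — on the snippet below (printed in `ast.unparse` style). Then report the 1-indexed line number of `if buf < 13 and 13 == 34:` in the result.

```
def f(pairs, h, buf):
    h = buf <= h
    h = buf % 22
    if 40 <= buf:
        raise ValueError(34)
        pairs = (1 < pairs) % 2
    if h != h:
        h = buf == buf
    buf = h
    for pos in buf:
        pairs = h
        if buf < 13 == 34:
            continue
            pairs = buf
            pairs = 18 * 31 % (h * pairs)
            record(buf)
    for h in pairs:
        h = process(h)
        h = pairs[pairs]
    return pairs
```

Transformed code:
def f(pairs, h, buf):
    h = buf <= h
    h = buf % 22
    if 40 <= buf:
        raise ValueError(34)
    if h != h:
        h = buf == buf
    buf = h
    for pos in buf:
        pairs = h
        if buf < 13 and 13 == 34:
            continue
    for h in pairs:
        h = process(h)
        h = pairs[pairs]
    return pairs

11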